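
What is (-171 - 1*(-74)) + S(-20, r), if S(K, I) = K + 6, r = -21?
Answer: -111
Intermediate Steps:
S(K, I) = 6 + K
(-171 - 1*(-74)) + S(-20, r) = (-171 - 1*(-74)) + (6 - 20) = (-171 + 74) - 14 = -97 - 14 = -111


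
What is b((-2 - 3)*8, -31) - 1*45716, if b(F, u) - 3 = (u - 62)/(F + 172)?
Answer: -2011403/44 ≈ -45714.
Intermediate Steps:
b(F, u) = 3 + (-62 + u)/(172 + F) (b(F, u) = 3 + (u - 62)/(F + 172) = 3 + (-62 + u)/(172 + F))
b((-2 - 3)*8, -31) - 1*45716 = (454 - 31 + 3*((-2 - 3)*8))/(172 + (-2 - 3)*8) - 1*45716 = (454 - 31 + 3*(-5*8))/(172 - 5*8) - 45716 = (454 - 31 + 3*(-40))/(172 - 40) - 45716 = (454 - 31 - 120)/132 - 45716 = (1/132)*303 - 45716 = 101/44 - 45716 = -2011403/44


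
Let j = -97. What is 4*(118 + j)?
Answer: 84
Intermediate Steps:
4*(118 + j) = 4*(118 - 97) = 4*21 = 84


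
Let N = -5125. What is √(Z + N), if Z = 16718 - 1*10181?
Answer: 2*√353 ≈ 37.577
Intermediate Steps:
Z = 6537 (Z = 16718 - 10181 = 6537)
√(Z + N) = √(6537 - 5125) = √1412 = 2*√353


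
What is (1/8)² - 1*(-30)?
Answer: 1921/64 ≈ 30.016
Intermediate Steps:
(1/8)² - 1*(-30) = (1*(⅛))² + 30 = (⅛)² + 30 = 1/64 + 30 = 1921/64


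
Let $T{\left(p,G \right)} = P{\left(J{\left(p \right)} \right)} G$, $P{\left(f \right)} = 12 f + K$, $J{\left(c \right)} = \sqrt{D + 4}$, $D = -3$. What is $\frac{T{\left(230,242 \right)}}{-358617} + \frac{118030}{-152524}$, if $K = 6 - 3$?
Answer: $- \frac{7146871105}{9116283218} \approx -0.78397$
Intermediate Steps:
$K = 3$
$J{\left(c \right)} = 1$ ($J{\left(c \right)} = \sqrt{-3 + 4} = \sqrt{1} = 1$)
$P{\left(f \right)} = 3 + 12 f$ ($P{\left(f \right)} = 12 f + 3 = 3 + 12 f$)
$T{\left(p,G \right)} = 15 G$ ($T{\left(p,G \right)} = \left(3 + 12 \cdot 1\right) G = \left(3 + 12\right) G = 15 G$)
$\frac{T{\left(230,242 \right)}}{-358617} + \frac{118030}{-152524} = \frac{15 \cdot 242}{-358617} + \frac{118030}{-152524} = 3630 \left(- \frac{1}{358617}\right) + 118030 \left(- \frac{1}{152524}\right) = - \frac{1210}{119539} - \frac{59015}{76262} = - \frac{7146871105}{9116283218}$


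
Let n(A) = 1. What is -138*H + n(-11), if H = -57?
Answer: 7867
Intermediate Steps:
-138*H + n(-11) = -138*(-57) + 1 = 7866 + 1 = 7867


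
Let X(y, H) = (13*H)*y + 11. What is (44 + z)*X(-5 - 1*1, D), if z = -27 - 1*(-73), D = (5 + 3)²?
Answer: -448290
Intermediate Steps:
D = 64 (D = 8² = 64)
X(y, H) = 11 + 13*H*y (X(y, H) = 13*H*y + 11 = 11 + 13*H*y)
z = 46 (z = -27 + 73 = 46)
(44 + z)*X(-5 - 1*1, D) = (44 + 46)*(11 + 13*64*(-5 - 1*1)) = 90*(11 + 13*64*(-5 - 1)) = 90*(11 + 13*64*(-6)) = 90*(11 - 4992) = 90*(-4981) = -448290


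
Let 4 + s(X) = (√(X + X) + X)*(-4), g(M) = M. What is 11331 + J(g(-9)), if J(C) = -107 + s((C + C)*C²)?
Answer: 17052 - 216*I ≈ 17052.0 - 216.0*I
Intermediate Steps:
s(X) = -4 - 4*X - 4*√2*√X (s(X) = -4 + (√(X + X) + X)*(-4) = -4 + (√(2*X) + X)*(-4) = -4 + (√2*√X + X)*(-4) = -4 + (X + √2*√X)*(-4) = -4 + (-4*X - 4*√2*√X) = -4 - 4*X - 4*√2*√X)
J(C) = -111 - 8*C³ - 8*√(C³) (J(C) = -107 + (-4 - 4*(C + C)*C² - 4*√2*√((C + C)*C²)) = -107 + (-4 - 4*2*C*C² - 4*√2*√((2*C)*C²)) = -107 + (-4 - 8*C³ - 4*√2*√(2*C³)) = -107 + (-4 - 8*C³ - 4*√2*√2*√(C³)) = -107 + (-4 - 8*C³ - 8*√(C³)) = -111 - 8*C³ - 8*√(C³))
11331 + J(g(-9)) = 11331 + (-111 - 8*(-9)³ - 8*27*I) = 11331 + (-111 - 8*(-729) - 216*I) = 11331 + (-111 + 5832 - 216*I) = 11331 + (5721 - 216*I) = 17052 - 216*I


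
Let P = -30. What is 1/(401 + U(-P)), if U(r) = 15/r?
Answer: 2/803 ≈ 0.0024907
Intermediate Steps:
1/(401 + U(-P)) = 1/(401 + 15/((-1*(-30)))) = 1/(401 + 15/30) = 1/(401 + 15*(1/30)) = 1/(401 + 1/2) = 1/(803/2) = 2/803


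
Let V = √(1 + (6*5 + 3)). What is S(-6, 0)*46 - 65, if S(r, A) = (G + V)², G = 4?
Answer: 2235 + 368*√34 ≈ 4380.8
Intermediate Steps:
V = √34 (V = √(1 + (30 + 3)) = √(1 + 33) = √34 ≈ 5.8309)
S(r, A) = (4 + √34)²
S(-6, 0)*46 - 65 = (4 + √34)²*46 - 65 = 46*(4 + √34)² - 65 = -65 + 46*(4 + √34)²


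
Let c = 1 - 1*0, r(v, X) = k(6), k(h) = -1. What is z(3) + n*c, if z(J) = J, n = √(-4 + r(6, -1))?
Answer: 3 + I*√5 ≈ 3.0 + 2.2361*I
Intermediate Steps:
r(v, X) = -1
n = I*√5 (n = √(-4 - 1) = √(-5) = I*√5 ≈ 2.2361*I)
c = 1 (c = 1 + 0 = 1)
z(3) + n*c = 3 + (I*√5)*1 = 3 + I*√5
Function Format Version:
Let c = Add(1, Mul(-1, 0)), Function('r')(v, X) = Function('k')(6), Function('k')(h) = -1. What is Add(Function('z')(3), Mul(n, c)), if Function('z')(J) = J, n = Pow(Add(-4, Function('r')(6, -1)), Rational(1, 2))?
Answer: Add(3, Mul(I, Pow(5, Rational(1, 2)))) ≈ Add(3.0000, Mul(2.2361, I))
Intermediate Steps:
Function('r')(v, X) = -1
n = Mul(I, Pow(5, Rational(1, 2))) (n = Pow(Add(-4, -1), Rational(1, 2)) = Pow(-5, Rational(1, 2)) = Mul(I, Pow(5, Rational(1, 2))) ≈ Mul(2.2361, I))
c = 1 (c = Add(1, 0) = 1)
Add(Function('z')(3), Mul(n, c)) = Add(3, Mul(Mul(I, Pow(5, Rational(1, 2))), 1)) = Add(3, Mul(I, Pow(5, Rational(1, 2))))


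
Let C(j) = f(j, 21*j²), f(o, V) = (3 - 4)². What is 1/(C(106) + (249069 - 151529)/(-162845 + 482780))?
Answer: 63987/83495 ≈ 0.76636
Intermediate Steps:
f(o, V) = 1 (f(o, V) = (-1)² = 1)
C(j) = 1
1/(C(106) + (249069 - 151529)/(-162845 + 482780)) = 1/(1 + (249069 - 151529)/(-162845 + 482780)) = 1/(1 + 97540/319935) = 1/(1 + 97540*(1/319935)) = 1/(1 + 19508/63987) = 1/(83495/63987) = 63987/83495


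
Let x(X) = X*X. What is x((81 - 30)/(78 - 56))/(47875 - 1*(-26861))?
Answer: 289/4019136 ≈ 7.1906e-5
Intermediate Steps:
x(X) = X²
x((81 - 30)/(78 - 56))/(47875 - 1*(-26861)) = ((81 - 30)/(78 - 56))²/(47875 - 1*(-26861)) = (51/22)²/(47875 + 26861) = (51*(1/22))²/74736 = (51/22)²*(1/74736) = (2601/484)*(1/74736) = 289/4019136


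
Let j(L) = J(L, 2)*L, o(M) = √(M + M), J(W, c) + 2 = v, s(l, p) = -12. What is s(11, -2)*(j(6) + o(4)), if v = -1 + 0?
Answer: 216 - 24*√2 ≈ 182.06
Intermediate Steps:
v = -1
J(W, c) = -3 (J(W, c) = -2 - 1 = -3)
o(M) = √2*√M (o(M) = √(2*M) = √2*√M)
j(L) = -3*L
s(11, -2)*(j(6) + o(4)) = -12*(-3*6 + √2*√4) = -12*(-18 + √2*2) = -12*(-18 + 2*√2) = 216 - 24*√2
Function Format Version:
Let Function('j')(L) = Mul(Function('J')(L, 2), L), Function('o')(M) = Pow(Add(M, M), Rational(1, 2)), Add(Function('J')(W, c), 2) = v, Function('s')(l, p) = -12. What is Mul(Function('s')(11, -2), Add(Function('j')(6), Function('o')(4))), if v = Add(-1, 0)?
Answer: Add(216, Mul(-24, Pow(2, Rational(1, 2)))) ≈ 182.06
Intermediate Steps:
v = -1
Function('J')(W, c) = -3 (Function('J')(W, c) = Add(-2, -1) = -3)
Function('o')(M) = Mul(Pow(2, Rational(1, 2)), Pow(M, Rational(1, 2))) (Function('o')(M) = Pow(Mul(2, M), Rational(1, 2)) = Mul(Pow(2, Rational(1, 2)), Pow(M, Rational(1, 2))))
Function('j')(L) = Mul(-3, L)
Mul(Function('s')(11, -2), Add(Function('j')(6), Function('o')(4))) = Mul(-12, Add(Mul(-3, 6), Mul(Pow(2, Rational(1, 2)), Pow(4, Rational(1, 2))))) = Mul(-12, Add(-18, Mul(Pow(2, Rational(1, 2)), 2))) = Mul(-12, Add(-18, Mul(2, Pow(2, Rational(1, 2))))) = Add(216, Mul(-24, Pow(2, Rational(1, 2))))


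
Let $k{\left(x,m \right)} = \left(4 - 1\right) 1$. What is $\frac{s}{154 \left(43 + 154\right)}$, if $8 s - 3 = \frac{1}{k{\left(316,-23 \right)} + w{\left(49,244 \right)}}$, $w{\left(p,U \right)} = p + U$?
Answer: $\frac{127}{10262912} \approx 1.2375 \cdot 10^{-5}$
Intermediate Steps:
$k{\left(x,m \right)} = 3$ ($k{\left(x,m \right)} = 3 \cdot 1 = 3$)
$w{\left(p,U \right)} = U + p$
$s = \frac{889}{2368}$ ($s = \frac{3}{8} + \frac{1}{8 \left(3 + \left(244 + 49\right)\right)} = \frac{3}{8} + \frac{1}{8 \left(3 + 293\right)} = \frac{3}{8} + \frac{1}{8 \cdot 296} = \frac{3}{8} + \frac{1}{8} \cdot \frac{1}{296} = \frac{3}{8} + \frac{1}{2368} = \frac{889}{2368} \approx 0.37542$)
$\frac{s}{154 \left(43 + 154\right)} = \frac{889}{2368 \cdot 154 \left(43 + 154\right)} = \frac{889}{2368 \cdot 154 \cdot 197} = \frac{889}{2368 \cdot 30338} = \frac{889}{2368} \cdot \frac{1}{30338} = \frac{127}{10262912}$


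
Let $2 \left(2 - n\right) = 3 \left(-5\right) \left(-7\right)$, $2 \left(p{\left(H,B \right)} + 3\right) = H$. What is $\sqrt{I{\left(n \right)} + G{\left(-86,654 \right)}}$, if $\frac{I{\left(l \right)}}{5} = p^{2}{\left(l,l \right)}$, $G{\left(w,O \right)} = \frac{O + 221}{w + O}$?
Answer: $\frac{\sqrt{321966895}}{284} \approx 63.181$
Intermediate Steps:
$p{\left(H,B \right)} = -3 + \frac{H}{2}$
$G{\left(w,O \right)} = \frac{221 + O}{O + w}$
$n = - \frac{101}{2}$ ($n = 2 - \frac{3 \left(-5\right) \left(-7\right)}{2} = 2 - \frac{\left(-15\right) \left(-7\right)}{2} = 2 - \frac{105}{2} = - \frac{101}{2} \approx -50.5$)
$I{\left(l \right)} = 5 \left(-3 + \frac{l}{2}\right)^{2}$
$\sqrt{I{\left(n \right)} + G{\left(-86,654 \right)}} = \sqrt{\frac{5 \left(-6 - \frac{101}{2}\right)^{2}}{4} + \frac{221 + 654}{654 - 86}} = \sqrt{\frac{5 \left(- \frac{113}{2}\right)^{2}}{4} + \frac{1}{568} \cdot 875} = \sqrt{\frac{5}{4} \cdot \frac{12769}{4} + \frac{1}{568} \cdot 875} = \sqrt{\frac{63845}{16} + \frac{875}{568}} = \sqrt{\frac{4534745}{1136}} = \frac{\sqrt{321966895}}{284}$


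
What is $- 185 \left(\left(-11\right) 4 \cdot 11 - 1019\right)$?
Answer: $278055$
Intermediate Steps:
$- 185 \left(\left(-11\right) 4 \cdot 11 - 1019\right) = - 185 \left(\left(-44\right) 11 - 1019\right) = - 185 \left(-484 - 1019\right) = \left(-185\right) \left(-1503\right) = 278055$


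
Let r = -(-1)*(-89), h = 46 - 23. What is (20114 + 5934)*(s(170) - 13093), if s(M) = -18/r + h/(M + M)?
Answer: -2579963316656/7565 ≈ -3.4104e+8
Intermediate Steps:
h = 23
r = -89 (r = -1*89 = -89)
s(M) = 18/89 + 23/(2*M) (s(M) = -18/(-89) + 23/(M + M) = -18*(-1/89) + 23/((2*M)) = 18/89 + 23*(1/(2*M)) = 18/89 + 23/(2*M))
(20114 + 5934)*(s(170) - 13093) = (20114 + 5934)*((1/178)*(2047 + 36*170)/170 - 13093) = 26048*((1/178)*(1/170)*(2047 + 6120) - 13093) = 26048*((1/178)*(1/170)*8167 - 13093) = 26048*(8167/30260 - 13093) = 26048*(-396186013/30260) = -2579963316656/7565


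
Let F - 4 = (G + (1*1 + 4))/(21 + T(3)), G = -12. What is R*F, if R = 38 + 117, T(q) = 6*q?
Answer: 23095/39 ≈ 592.18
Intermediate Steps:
R = 155
F = 149/39 (F = 4 + (-12 + (1*1 + 4))/(21 + 6*3) = 4 + (-12 + (1 + 4))/(21 + 18) = 4 + (-12 + 5)/39 = 4 - 7*1/39 = 4 - 7/39 = 149/39 ≈ 3.8205)
R*F = 155*(149/39) = 23095/39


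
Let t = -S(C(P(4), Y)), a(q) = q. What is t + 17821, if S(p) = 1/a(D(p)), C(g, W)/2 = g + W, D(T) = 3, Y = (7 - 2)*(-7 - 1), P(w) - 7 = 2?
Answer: 53462/3 ≈ 17821.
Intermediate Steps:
P(w) = 9 (P(w) = 7 + 2 = 9)
Y = -40 (Y = 5*(-8) = -40)
C(g, W) = 2*W + 2*g (C(g, W) = 2*(g + W) = 2*(W + g) = 2*W + 2*g)
S(p) = 1/3
t = -1/3 (t = -1*1/3 = -1/3 ≈ -0.33333)
t + 17821 = -1/3 + 17821 = 53462/3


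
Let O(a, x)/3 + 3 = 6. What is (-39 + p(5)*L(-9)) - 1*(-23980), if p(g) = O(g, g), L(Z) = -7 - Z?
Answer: 23959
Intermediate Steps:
O(a, x) = 9 (O(a, x) = -9 + 3*6 = -9 + 18 = 9)
p(g) = 9
(-39 + p(5)*L(-9)) - 1*(-23980) = (-39 + 9*(-7 - 1*(-9))) - 1*(-23980) = (-39 + 9*(-7 + 9)) + 23980 = (-39 + 9*2) + 23980 = (-39 + 18) + 23980 = -21 + 23980 = 23959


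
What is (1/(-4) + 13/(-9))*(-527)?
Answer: 32147/36 ≈ 892.97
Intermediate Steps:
(1/(-4) + 13/(-9))*(-527) = (1*(-¼) + 13*(-⅑))*(-527) = (-¼ - 13/9)*(-527) = -61/36*(-527) = 32147/36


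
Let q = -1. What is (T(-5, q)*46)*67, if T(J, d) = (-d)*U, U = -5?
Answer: -15410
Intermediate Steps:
T(J, d) = 5*d (T(J, d) = -d*(-5) = 5*d)
(T(-5, q)*46)*67 = ((5*(-1))*46)*67 = -5*46*67 = -230*67 = -15410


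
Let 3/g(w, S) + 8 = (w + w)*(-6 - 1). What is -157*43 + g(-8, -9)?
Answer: -702101/104 ≈ -6751.0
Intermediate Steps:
g(w, S) = 3/(-8 - 14*w) (g(w, S) = 3/(-8 + (w + w)*(-6 - 1)) = 3/(-8 + (2*w)*(-7)) = 3/(-8 - 14*w))
-157*43 + g(-8, -9) = -157*43 - 3/(8 + 14*(-8)) = -6751 - 3/(8 - 112) = -6751 - 3/(-104) = -6751 - 3*(-1/104) = -6751 + 3/104 = -702101/104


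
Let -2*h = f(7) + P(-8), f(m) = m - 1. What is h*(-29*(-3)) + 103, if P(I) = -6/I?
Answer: -1525/8 ≈ -190.63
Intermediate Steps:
f(m) = -1 + m
h = -27/8 (h = -((-1 + 7) - 6/(-8))/2 = -(6 - 6*(-⅛))/2 = -(6 + ¾)/2 = -½*27/4 = -27/8 ≈ -3.3750)
h*(-29*(-3)) + 103 = -(-783)*(-3)/8 + 103 = -27/8*87 + 103 = -2349/8 + 103 = -1525/8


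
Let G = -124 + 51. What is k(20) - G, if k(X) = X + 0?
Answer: 93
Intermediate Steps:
k(X) = X
G = -73
k(20) - G = 20 - 1*(-73) = 20 + 73 = 93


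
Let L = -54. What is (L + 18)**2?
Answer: 1296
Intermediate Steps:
(L + 18)**2 = (-54 + 18)**2 = (-36)**2 = 1296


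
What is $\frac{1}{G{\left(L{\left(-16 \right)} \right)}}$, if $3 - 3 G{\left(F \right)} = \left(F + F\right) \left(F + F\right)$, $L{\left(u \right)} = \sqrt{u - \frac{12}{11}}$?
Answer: $\frac{33}{785} \approx 0.042038$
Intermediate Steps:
$L{\left(u \right)} = \sqrt{- \frac{12}{11} + u}$ ($L{\left(u \right)} = \sqrt{u - \frac{12}{11}} = \sqrt{- \frac{12}{11} + u}$)
$G{\left(F \right)} = 1 - \frac{4 F^{2}}{3}$ ($G{\left(F \right)} = 1 - \frac{\left(F + F\right) \left(F + F\right)}{3} = 1 - \frac{2 F 2 F}{3} = 1 - \frac{4 F^{2}}{3}$)
$\frac{1}{G{\left(L{\left(-16 \right)} \right)}} = \frac{1}{1 - \frac{4 \left(\frac{\sqrt{-132 + 121 \left(-16\right)}}{11}\right)^{2}}{3}} = \frac{1}{1 - \frac{4 \left(\frac{\sqrt{-132 - 1936}}{11}\right)^{2}}{3}} = \frac{1}{1 - \frac{4 \left(\frac{\sqrt{-2068}}{11}\right)^{2}}{3}} = \frac{1}{1 - \frac{4 \left(\frac{2 i \sqrt{517}}{11}\right)^{2}}{3}} = \frac{1}{1 - - \frac{752}{33}} = \frac{1}{1 + \frac{752}{33}} = \frac{1}{\frac{785}{33}} = \frac{33}{785}$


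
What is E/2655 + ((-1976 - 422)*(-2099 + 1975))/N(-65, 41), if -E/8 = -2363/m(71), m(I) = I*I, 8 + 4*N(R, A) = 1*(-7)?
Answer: -1061257594952/13383855 ≈ -79294.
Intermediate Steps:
N(R, A) = -15/4 (N(R, A) = -2 + (1*(-7))/4 = -2 + (¼)*(-7) = -2 - 7/4 = -15/4)
m(I) = I²
E = 18904/5041 (E = -(-18904)/(71²) = -(-18904)/5041 = -8*(-2363/5041) = 18904/5041 ≈ 3.7500)
E/2655 + ((-1976 - 422)*(-2099 + 1975))/N(-65, 41) = (18904/5041)/2655 + ((-1976 - 422)*(-2099 + 1975))/(-15/4) = (18904/5041)*(1/2655) - 2398*(-124)*(-4/15) = 18904/13383855 + 297352*(-4/15) = 18904/13383855 - 1189408/15 = -1061257594952/13383855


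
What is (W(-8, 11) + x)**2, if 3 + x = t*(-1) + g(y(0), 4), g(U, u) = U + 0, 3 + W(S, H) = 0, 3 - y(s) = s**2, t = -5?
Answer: 4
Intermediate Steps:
y(s) = 3 - s**2
W(S, H) = -3 (W(S, H) = -3 + 0 = -3)
g(U, u) = U
x = 5 (x = -3 + (-5*(-1) + (3 - 1*0**2)) = -3 + (5 + (3 - 1*0)) = -3 + (5 + (3 + 0)) = -3 + (5 + 3) = -3 + 8 = 5)
(W(-8, 11) + x)**2 = (-3 + 5)**2 = 2**2 = 4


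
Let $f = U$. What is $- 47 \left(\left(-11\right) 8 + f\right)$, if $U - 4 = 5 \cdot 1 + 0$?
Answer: $3713$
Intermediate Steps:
$U = 9$ ($U = 4 + \left(5 \cdot 1 + 0\right) = 4 + \left(5 + 0\right) = 4 + 5 = 9$)
$f = 9$
$- 47 \left(\left(-11\right) 8 + f\right) = - 47 \left(\left(-11\right) 8 + 9\right) = - 47 \left(-88 + 9\right) = \left(-47\right) \left(-79\right) = 3713$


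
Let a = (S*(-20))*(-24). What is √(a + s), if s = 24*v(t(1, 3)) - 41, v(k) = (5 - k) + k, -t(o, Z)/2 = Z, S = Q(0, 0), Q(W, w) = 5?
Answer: √2479 ≈ 49.790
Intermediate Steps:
S = 5
t(o, Z) = -2*Z
v(k) = 5
a = 2400 (a = (5*(-20))*(-24) = -100*(-24) = 2400)
s = 79 (s = 24*5 - 41 = 120 - 41 = 79)
√(a + s) = √(2400 + 79) = √2479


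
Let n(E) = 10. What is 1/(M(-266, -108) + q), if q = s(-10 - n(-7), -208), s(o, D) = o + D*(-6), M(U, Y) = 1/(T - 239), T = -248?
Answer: 487/598035 ≈ 0.00081433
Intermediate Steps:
M(U, Y) = -1/487 (M(U, Y) = 1/(-248 - 239) = 1/(-487) = -1/487)
s(o, D) = o - 6*D
q = 1228 (q = (-10 - 1*10) - 6*(-208) = (-10 - 10) + 1248 = -20 + 1248 = 1228)
1/(M(-266, -108) + q) = 1/(-1/487 + 1228) = 1/(598035/487) = 487/598035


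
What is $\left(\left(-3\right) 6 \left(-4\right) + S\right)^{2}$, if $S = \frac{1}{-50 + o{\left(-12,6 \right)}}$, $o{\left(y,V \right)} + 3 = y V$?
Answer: $\frac{80982001}{15625} \approx 5182.8$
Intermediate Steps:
$o{\left(y,V \right)} = -3 + V y$ ($o{\left(y,V \right)} = -3 + y V = -3 + V y$)
$S = - \frac{1}{125}$ ($S = \frac{1}{-50 + \left(-3 + 6 \left(-12\right)\right)} = \frac{1}{-50 - 75} = \frac{1}{-125} = - \frac{1}{125} \approx -0.008$)
$\left(\left(-3\right) 6 \left(-4\right) + S\right)^{2} = \left(\left(-3\right) 6 \left(-4\right) - \frac{1}{125}\right)^{2} = \left(\left(-18\right) \left(-4\right) - \frac{1}{125}\right)^{2} = \left(72 - \frac{1}{125}\right)^{2} = \left(\frac{8999}{125}\right)^{2} = \frac{80982001}{15625}$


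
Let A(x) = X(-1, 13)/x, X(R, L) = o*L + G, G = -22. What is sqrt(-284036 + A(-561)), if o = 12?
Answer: I*sqrt(89392169130)/561 ≈ 532.95*I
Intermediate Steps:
X(R, L) = -22 + 12*L (X(R, L) = 12*L - 22 = -22 + 12*L)
A(x) = 134/x (A(x) = (-22 + 12*13)/x = (-22 + 156)/x = 134/x)
sqrt(-284036 + A(-561)) = sqrt(-284036 + 134/(-561)) = sqrt(-284036 + 134*(-1/561)) = sqrt(-284036 - 134/561) = sqrt(-159344330/561) = I*sqrt(89392169130)/561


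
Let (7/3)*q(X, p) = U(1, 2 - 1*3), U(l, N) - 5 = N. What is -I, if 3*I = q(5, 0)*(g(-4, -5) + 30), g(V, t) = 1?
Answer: -124/7 ≈ -17.714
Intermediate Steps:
U(l, N) = 5 + N
q(X, p) = 12/7 (q(X, p) = 3*(5 + (2 - 1*3))/7 = 3*(5 + (2 - 3))/7 = 3*(5 - 1)/7 = (3/7)*4 = 12/7)
I = 124/7 (I = (12*(1 + 30)/7)/3 = ((12/7)*31)/3 = (⅓)*(372/7) = 124/7 ≈ 17.714)
-I = -1*124/7 = -124/7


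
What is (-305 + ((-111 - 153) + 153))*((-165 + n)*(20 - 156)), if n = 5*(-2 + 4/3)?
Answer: -28570880/3 ≈ -9.5236e+6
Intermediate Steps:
n = -10/3 (n = 5*(-2 + 4*(1/3)) = 5*(-2 + 4/3) = 5*(-2/3) = -10/3 ≈ -3.3333)
(-305 + ((-111 - 153) + 153))*((-165 + n)*(20 - 156)) = (-305 + ((-111 - 153) + 153))*((-165 - 10/3)*(20 - 156)) = (-305 + (-264 + 153))*(-505/3*(-136)) = (-305 - 111)*(68680/3) = -416*68680/3 = -28570880/3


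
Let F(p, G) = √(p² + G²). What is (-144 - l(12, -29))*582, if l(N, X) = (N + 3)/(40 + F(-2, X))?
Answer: -12724848/151 + 22698*√5/151 ≈ -83934.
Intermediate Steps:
F(p, G) = √(G² + p²)
l(N, X) = (3 + N)/(40 + √(4 + X²)) (l(N, X) = (N + 3)/(40 + √(X² + (-2)²)) = (3 + N)/(40 + √(X² + 4)) = (3 + N)/(40 + √(4 + X²)))
(-144 - l(12, -29))*582 = (-144 - (3 + 12)/(40 + √(4 + (-29)²)))*582 = (-144 - 15/(40 + √(4 + 841)))*582 = (-144 - 15/(40 + √845))*582 = (-144 - 15/(40 + 13*√5))*582 = -83808 - 8730/(40 + 13*√5)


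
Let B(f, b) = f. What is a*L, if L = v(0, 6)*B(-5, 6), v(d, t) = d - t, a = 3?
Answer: 90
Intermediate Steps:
L = 30 (L = (0 - 1*6)*(-5) = (0 - 6)*(-5) = -6*(-5) = 30)
a*L = 3*30 = 90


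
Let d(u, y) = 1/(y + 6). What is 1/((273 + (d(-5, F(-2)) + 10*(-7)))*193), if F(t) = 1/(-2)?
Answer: 11/431355 ≈ 2.5501e-5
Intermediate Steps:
F(t) = -1/2
d(u, y) = 1/(6 + y)
1/((273 + (d(-5, F(-2)) + 10*(-7)))*193) = 1/((273 + (1/(6 - 1/2) + 10*(-7)))*193) = 1/((273 + (1/(11/2) - 70))*193) = 1/((273 + (2/11 - 70))*193) = 1/((273 - 768/11)*193) = 1/((2235/11)*193) = 1/(431355/11) = 11/431355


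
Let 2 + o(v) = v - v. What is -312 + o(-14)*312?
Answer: -936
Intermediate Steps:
o(v) = -2 (o(v) = -2 + (v - v) = -2 + 0 = -2)
-312 + o(-14)*312 = -312 - 2*312 = -312 - 624 = -936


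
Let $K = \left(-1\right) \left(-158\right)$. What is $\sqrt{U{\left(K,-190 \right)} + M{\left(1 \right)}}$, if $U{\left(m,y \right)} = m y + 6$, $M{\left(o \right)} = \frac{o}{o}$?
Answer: $i \sqrt{30013} \approx 173.24 i$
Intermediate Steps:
$M{\left(o \right)} = 1$
$K = 158$
$U{\left(m,y \right)} = 6 + m y$
$\sqrt{U{\left(K,-190 \right)} + M{\left(1 \right)}} = \sqrt{\left(6 + 158 \left(-190\right)\right) + 1} = \sqrt{\left(6 - 30020\right) + 1} = \sqrt{-30014 + 1} = \sqrt{-30013} = i \sqrt{30013}$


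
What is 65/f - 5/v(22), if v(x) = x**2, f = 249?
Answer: 30215/120516 ≈ 0.25071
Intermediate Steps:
65/f - 5/v(22) = 65/249 - 5/(22**2) = 65*(1/249) - 5/484 = 65/249 - 5*1/484 = 65/249 - 5/484 = 30215/120516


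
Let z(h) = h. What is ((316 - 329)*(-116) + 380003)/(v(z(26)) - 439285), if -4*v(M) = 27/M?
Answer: -39677144/45685667 ≈ -0.86848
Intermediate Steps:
v(M) = -27/(4*M)
((316 - 329)*(-116) + 380003)/(v(z(26)) - 439285) = ((316 - 329)*(-116) + 380003)/(-27/4/26 - 439285) = (-13*(-116) + 380003)/(-27/4*1/26 - 439285) = (1508 + 380003)/(-27/104 - 439285) = 381511/(-45685667/104) = 381511*(-104/45685667) = -39677144/45685667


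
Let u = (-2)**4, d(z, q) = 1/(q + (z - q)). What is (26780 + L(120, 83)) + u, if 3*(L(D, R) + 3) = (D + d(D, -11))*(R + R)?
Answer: 6018023/180 ≈ 33433.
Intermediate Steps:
d(z, q) = 1/z
L(D, R) = -3 + 2*R*(D + 1/D)/3 (L(D, R) = -3 + ((D + 1/D)*(R + R))/3 = -3 + ((D + 1/D)*(2*R))/3 = -3 + (2*R*(D + 1/D))/3 = -3 + 2*R*(D + 1/D)/3)
u = 16
(26780 + L(120, 83)) + u = (26780 + (1/3)*(2*83 + 120*(-9 + 2*120*83))/120) + 16 = (26780 + (1/3)*(1/120)*(166 + 120*(-9 + 19920))) + 16 = (26780 + (1/3)*(1/120)*(166 + 120*19911)) + 16 = (26780 + (1/3)*(1/120)*(166 + 2389320)) + 16 = (26780 + (1/3)*(1/120)*2389486) + 16 = (26780 + 1194743/180) + 16 = 6015143/180 + 16 = 6018023/180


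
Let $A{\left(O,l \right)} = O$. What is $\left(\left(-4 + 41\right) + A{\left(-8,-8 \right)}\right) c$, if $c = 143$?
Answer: $4147$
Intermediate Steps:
$\left(\left(-4 + 41\right) + A{\left(-8,-8 \right)}\right) c = \left(\left(-4 + 41\right) - 8\right) 143 = \left(37 - 8\right) 143 = 29 \cdot 143 = 4147$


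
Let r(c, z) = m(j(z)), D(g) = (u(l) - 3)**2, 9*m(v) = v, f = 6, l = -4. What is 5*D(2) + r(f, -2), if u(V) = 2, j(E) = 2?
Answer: 47/9 ≈ 5.2222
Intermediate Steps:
m(v) = v/9
D(g) = 1 (D(g) = (2 - 3)**2 = (-1)**2 = 1)
r(c, z) = 2/9 (r(c, z) = (1/9)*2 = 2/9)
5*D(2) + r(f, -2) = 5*1 + 2/9 = 5 + 2/9 = 47/9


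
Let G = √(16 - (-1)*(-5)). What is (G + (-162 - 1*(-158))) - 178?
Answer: -182 + √11 ≈ -178.68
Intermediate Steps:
G = √11 (G = √(16 - 1*5) = √(16 - 5) = √11 ≈ 3.3166)
(G + (-162 - 1*(-158))) - 178 = (√11 + (-162 - 1*(-158))) - 178 = (√11 + (-162 + 158)) - 178 = (√11 - 4) - 178 = (-4 + √11) - 178 = -182 + √11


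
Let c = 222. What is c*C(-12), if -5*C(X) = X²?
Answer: -31968/5 ≈ -6393.6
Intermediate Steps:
C(X) = -X²/5
c*C(-12) = 222*(-⅕*(-12)²) = 222*(-⅕*144) = 222*(-144/5) = -31968/5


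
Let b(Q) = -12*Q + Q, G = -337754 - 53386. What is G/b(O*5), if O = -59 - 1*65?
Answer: -19557/341 ≈ -57.352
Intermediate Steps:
G = -391140
O = -124 (O = -59 - 65 = -124)
b(Q) = -11*Q
G/b(O*5) = -391140/((-(-1364)*5)) = -391140/((-11*(-620))) = -391140/6820 = -391140*1/6820 = -19557/341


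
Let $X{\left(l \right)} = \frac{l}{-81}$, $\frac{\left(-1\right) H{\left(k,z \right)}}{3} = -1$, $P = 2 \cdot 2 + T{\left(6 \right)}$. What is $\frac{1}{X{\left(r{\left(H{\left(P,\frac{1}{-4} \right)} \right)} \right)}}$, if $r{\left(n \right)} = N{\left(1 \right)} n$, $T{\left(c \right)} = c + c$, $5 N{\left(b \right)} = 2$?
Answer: $- \frac{135}{2} \approx -67.5$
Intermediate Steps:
$N{\left(b \right)} = \frac{2}{5}$ ($N{\left(b \right)} = \frac{1}{5} \cdot 2 = \frac{2}{5}$)
$T{\left(c \right)} = 2 c$
$P = 16$ ($P = 2 \cdot 2 + 2 \cdot 6 = 4 + 12 = 16$)
$H{\left(k,z \right)} = 3$ ($H{\left(k,z \right)} = \left(-3\right) \left(-1\right) = 3$)
$r{\left(n \right)} = \frac{2 n}{5}$
$X{\left(l \right)} = - \frac{l}{81}$ ($X{\left(l \right)} = l \left(- \frac{1}{81}\right) = - \frac{l}{81}$)
$\frac{1}{X{\left(r{\left(H{\left(P,\frac{1}{-4} \right)} \right)} \right)}} = \frac{1}{\left(- \frac{1}{81}\right) \frac{2}{5} \cdot 3} = \frac{1}{\left(- \frac{1}{81}\right) \frac{6}{5}} = \frac{1}{- \frac{2}{135}} = - \frac{135}{2}$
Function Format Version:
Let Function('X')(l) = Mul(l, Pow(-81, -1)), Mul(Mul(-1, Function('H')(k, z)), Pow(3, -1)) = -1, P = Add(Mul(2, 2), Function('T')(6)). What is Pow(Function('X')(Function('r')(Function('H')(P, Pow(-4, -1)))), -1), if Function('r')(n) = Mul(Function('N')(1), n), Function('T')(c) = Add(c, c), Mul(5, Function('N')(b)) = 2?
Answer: Rational(-135, 2) ≈ -67.500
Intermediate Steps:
Function('N')(b) = Rational(2, 5) (Function('N')(b) = Mul(Rational(1, 5), 2) = Rational(2, 5))
Function('T')(c) = Mul(2, c)
P = 16 (P = Add(Mul(2, 2), Mul(2, 6)) = Add(4, 12) = 16)
Function('H')(k, z) = 3 (Function('H')(k, z) = Mul(-3, -1) = 3)
Function('r')(n) = Mul(Rational(2, 5), n)
Function('X')(l) = Mul(Rational(-1, 81), l) (Function('X')(l) = Mul(l, Rational(-1, 81)) = Mul(Rational(-1, 81), l))
Pow(Function('X')(Function('r')(Function('H')(P, Pow(-4, -1)))), -1) = Pow(Mul(Rational(-1, 81), Mul(Rational(2, 5), 3)), -1) = Pow(Mul(Rational(-1, 81), Rational(6, 5)), -1) = Pow(Rational(-2, 135), -1) = Rational(-135, 2)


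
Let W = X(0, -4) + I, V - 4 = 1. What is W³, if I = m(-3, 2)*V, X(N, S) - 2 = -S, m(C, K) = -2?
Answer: -64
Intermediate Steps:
V = 5 (V = 4 + 1 = 5)
X(N, S) = 2 - S
I = -10 (I = -2*5 = -10)
W = -4 (W = (2 - 1*(-4)) - 10 = (2 + 4) - 10 = 6 - 10 = -4)
W³ = (-4)³ = -64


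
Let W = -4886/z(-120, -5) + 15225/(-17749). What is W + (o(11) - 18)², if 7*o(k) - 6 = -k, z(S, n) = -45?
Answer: 17922364466/39136545 ≈ 457.94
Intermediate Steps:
o(k) = 6/7 - k/7 (o(k) = 6/7 + (-k)/7 = 6/7 - k/7)
W = 86036489/798705 (W = -4886/(-45) + 15225/(-17749) = -4886*(-1/45) + 15225*(-1/17749) = 4886/45 - 15225/17749 = 86036489/798705 ≈ 107.72)
W + (o(11) - 18)² = 86036489/798705 + ((6/7 - ⅐*11) - 18)² = 86036489/798705 + ((6/7 - 11/7) - 18)² = 86036489/798705 + (-5/7 - 18)² = 86036489/798705 + (-131/7)² = 86036489/798705 + 17161/49 = 17922364466/39136545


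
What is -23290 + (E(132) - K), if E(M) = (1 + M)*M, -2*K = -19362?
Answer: -15415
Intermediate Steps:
K = 9681 (K = -½*(-19362) = 9681)
E(M) = M*(1 + M)
-23290 + (E(132) - K) = -23290 + (132*(1 + 132) - 1*9681) = -23290 + (132*133 - 9681) = -23290 + (17556 - 9681) = -23290 + 7875 = -15415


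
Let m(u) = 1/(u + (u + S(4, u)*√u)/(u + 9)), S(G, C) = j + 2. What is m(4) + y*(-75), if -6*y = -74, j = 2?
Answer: -59187/64 ≈ -924.80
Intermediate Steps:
y = 37/3 (y = -⅙*(-74) = 37/3 ≈ 12.333)
S(G, C) = 4 (S(G, C) = 2 + 2 = 4)
m(u) = 1/(u + (u + 4*√u)/(9 + u)) (m(u) = 1/(u + (u + 4*√u)/(u + 9)) = 1/(u + (u + 4*√u)/(9 + u)))
m(4) + y*(-75) = (9 + 4)/(4² + 4*√4 + 10*4) + (37/3)*(-75) = 13/(16 + 4*2 + 40) - 925 = 13/(16 + 8 + 40) - 925 = 13/64 - 925 = -59187/64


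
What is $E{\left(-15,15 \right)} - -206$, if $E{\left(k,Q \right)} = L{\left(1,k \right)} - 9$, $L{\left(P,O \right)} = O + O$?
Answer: $167$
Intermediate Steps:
$L{\left(P,O \right)} = 2 O$
$E{\left(k,Q \right)} = -9 + 2 k$ ($E{\left(k,Q \right)} = 2 k - 9 = -9 + 2 k$)
$E{\left(-15,15 \right)} - -206 = \left(-9 + 2 \left(-15\right)\right) - -206 = \left(-9 - 30\right) + 206 = -39 + 206 = 167$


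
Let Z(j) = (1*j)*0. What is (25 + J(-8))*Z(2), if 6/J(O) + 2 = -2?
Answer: 0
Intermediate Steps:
Z(j) = 0 (Z(j) = j*0 = 0)
J(O) = -3/2 (J(O) = 6/(-2 - 2) = 6/(-4) = 6*(-1/4) = -3/2)
(25 + J(-8))*Z(2) = (25 - 3/2)*0 = (47/2)*0 = 0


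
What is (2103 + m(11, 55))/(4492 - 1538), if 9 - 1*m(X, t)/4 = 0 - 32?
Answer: 2267/2954 ≈ 0.76743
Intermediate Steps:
m(X, t) = 164 (m(X, t) = 36 - 4*(0 - 32) = 36 - 4*(-32) = 36 + 128 = 164)
(2103 + m(11, 55))/(4492 - 1538) = (2103 + 164)/(4492 - 1538) = 2267/2954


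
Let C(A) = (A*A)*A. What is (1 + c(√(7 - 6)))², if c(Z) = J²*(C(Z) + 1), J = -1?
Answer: 9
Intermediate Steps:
C(A) = A³ (C(A) = A²*A = A³)
c(Z) = 1 + Z³ (c(Z) = (-1)²*(Z³ + 1) = 1*(1 + Z³) = 1 + Z³)
(1 + c(√(7 - 6)))² = (1 + (1 + (√(7 - 6))³))² = (1 + (1 + (√1)³))² = (1 + (1 + 1³))² = (1 + (1 + 1))² = (1 + 2)² = 3² = 9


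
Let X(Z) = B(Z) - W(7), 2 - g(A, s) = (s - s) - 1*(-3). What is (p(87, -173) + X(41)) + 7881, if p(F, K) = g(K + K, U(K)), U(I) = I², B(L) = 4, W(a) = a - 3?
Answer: 7880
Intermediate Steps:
W(a) = -3 + a
g(A, s) = -1 (g(A, s) = 2 - ((s - s) - 1*(-3)) = 2 - (0 + 3) = 2 - 1*3 = 2 - 3 = -1)
X(Z) = 0 (X(Z) = 4 - (-3 + 7) = 4 - 1*4 = 4 - 4 = 0)
p(F, K) = -1
(p(87, -173) + X(41)) + 7881 = (-1 + 0) + 7881 = -1 + 7881 = 7880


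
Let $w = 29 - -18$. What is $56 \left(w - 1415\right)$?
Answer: $-76608$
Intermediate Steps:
$w = 47$ ($w = 29 + 18 = 47$)
$56 \left(w - 1415\right) = 56 \left(47 - 1415\right) = 56 \left(-1368\right) = -76608$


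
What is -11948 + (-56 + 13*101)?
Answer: -10691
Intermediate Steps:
-11948 + (-56 + 13*101) = -11948 + (-56 + 1313) = -11948 + 1257 = -10691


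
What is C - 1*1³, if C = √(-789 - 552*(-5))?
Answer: -1 + 3*√219 ≈ 43.396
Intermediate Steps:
C = 3*√219 (C = √(-789 + 2760) = √1971 = 3*√219 ≈ 44.396)
C - 1*1³ = 3*√219 - 1*1³ = 3*√219 - 1*1 = 3*√219 - 1 = -1 + 3*√219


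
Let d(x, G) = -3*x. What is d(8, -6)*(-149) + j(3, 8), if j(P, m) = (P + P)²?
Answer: 3612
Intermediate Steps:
j(P, m) = 4*P² (j(P, m) = (2*P)² = 4*P²)
d(8, -6)*(-149) + j(3, 8) = -3*8*(-149) + 4*3² = -24*(-149) + 4*9 = 3576 + 36 = 3612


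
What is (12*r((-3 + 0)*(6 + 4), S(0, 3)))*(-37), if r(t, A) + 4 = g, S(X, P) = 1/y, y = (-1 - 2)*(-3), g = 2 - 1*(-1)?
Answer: 444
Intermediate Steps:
g = 3 (g = 2 + 1 = 3)
y = 9 (y = -3*(-3) = 9)
S(X, P) = ⅑ (S(X, P) = 1/9 = ⅑)
r(t, A) = -1 (r(t, A) = -4 + 3 = -1)
(12*r((-3 + 0)*(6 + 4), S(0, 3)))*(-37) = (12*(-1))*(-37) = -12*(-37) = 444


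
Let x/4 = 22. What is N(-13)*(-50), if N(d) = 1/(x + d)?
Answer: -⅔ ≈ -0.66667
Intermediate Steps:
x = 88 (x = 4*22 = 88)
N(d) = 1/(88 + d)
N(-13)*(-50) = -50/(88 - 13) = -50/75 = (1/75)*(-50) = -⅔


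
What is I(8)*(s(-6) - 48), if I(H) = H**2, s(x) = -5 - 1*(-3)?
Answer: -3200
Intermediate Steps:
s(x) = -2 (s(x) = -5 + 3 = -2)
I(8)*(s(-6) - 48) = 8**2*(-2 - 48) = 64*(-50) = -3200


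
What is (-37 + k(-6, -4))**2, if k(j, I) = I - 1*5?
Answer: 2116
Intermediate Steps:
k(j, I) = -5 + I (k(j, I) = I - 5 = -5 + I)
(-37 + k(-6, -4))**2 = (-37 + (-5 - 4))**2 = (-37 - 9)**2 = (-46)**2 = 2116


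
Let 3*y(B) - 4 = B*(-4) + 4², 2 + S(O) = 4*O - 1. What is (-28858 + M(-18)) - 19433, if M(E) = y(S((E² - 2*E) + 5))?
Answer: -50227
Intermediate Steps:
S(O) = -3 + 4*O (S(O) = -2 + (4*O - 1) = -2 + (-1 + 4*O) = -3 + 4*O)
y(B) = 20/3 - 4*B/3 (y(B) = 4/3 + (B*(-4) + 4²)/3 = 4/3 + (-4*B + 16)/3 = 4/3 + (16 - 4*B)/3 = 4/3 + (16/3 - 4*B/3) = 20/3 - 4*B/3)
M(E) = -16 - 16*E²/3 + 32*E/3 (M(E) = 20/3 - 4*(-3 + 4*((E² - 2*E) + 5))/3 = 20/3 - 4*(-3 + 4*(5 + E² - 2*E))/3 = 20/3 - 4*(-3 + (20 - 8*E + 4*E²))/3 = 20/3 - 4*(17 - 8*E + 4*E²)/3 = 20/3 + (-68/3 - 16*E²/3 + 32*E/3) = -16 - 16*E²/3 + 32*E/3)
(-28858 + M(-18)) - 19433 = (-28858 + (-16 - 16/3*(-18)² + (32/3)*(-18))) - 19433 = (-28858 + (-16 - 16/3*324 - 192)) - 19433 = (-28858 + (-16 - 1728 - 192)) - 19433 = (-28858 - 1936) - 19433 = -30794 - 19433 = -50227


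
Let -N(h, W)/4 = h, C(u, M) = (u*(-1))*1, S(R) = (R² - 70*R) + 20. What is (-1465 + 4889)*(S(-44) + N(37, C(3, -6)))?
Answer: 16736512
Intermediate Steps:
S(R) = 20 + R² - 70*R
C(u, M) = -u (C(u, M) = -u*1 = -u)
N(h, W) = -4*h
(-1465 + 4889)*(S(-44) + N(37, C(3, -6))) = (-1465 + 4889)*((20 + (-44)² - 70*(-44)) - 4*37) = 3424*((20 + 1936 + 3080) - 148) = 3424*(5036 - 148) = 3424*4888 = 16736512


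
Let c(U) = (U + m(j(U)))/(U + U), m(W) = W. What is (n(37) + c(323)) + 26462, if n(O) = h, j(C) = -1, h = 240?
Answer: 8624907/323 ≈ 26703.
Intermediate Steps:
n(O) = 240
c(U) = (-1 + U)/(2*U) (c(U) = (U - 1)/(U + U) = (-1 + U)/((2*U)) = (-1 + U)*(1/(2*U)) = (-1 + U)/(2*U))
(n(37) + c(323)) + 26462 = (240 + (½)*(-1 + 323)/323) + 26462 = (240 + (½)*(1/323)*322) + 26462 = (240 + 161/323) + 26462 = 77681/323 + 26462 = 8624907/323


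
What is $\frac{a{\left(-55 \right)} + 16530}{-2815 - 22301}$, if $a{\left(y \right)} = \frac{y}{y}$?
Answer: $- \frac{16531}{25116} \approx -0.65819$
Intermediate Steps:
$a{\left(y \right)} = 1$
$\frac{a{\left(-55 \right)} + 16530}{-2815 - 22301} = \frac{1 + 16530}{-2815 - 22301} = \frac{16531}{-25116} = 16531 \left(- \frac{1}{25116}\right) = - \frac{16531}{25116}$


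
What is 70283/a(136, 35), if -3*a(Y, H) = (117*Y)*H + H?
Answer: -210849/556955 ≈ -0.37857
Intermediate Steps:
a(Y, H) = -H/3 - 39*H*Y (a(Y, H) = -((117*Y)*H + H)/3 = -(117*H*Y + H)/3 = -(H + 117*H*Y)/3 = -H/3 - 39*H*Y)
70283/a(136, 35) = 70283/((-⅓*35*(1 + 117*136))) = 70283/((-⅓*35*(1 + 15912))) = 70283/((-⅓*35*15913)) = 70283/(-556955/3) = 70283*(-3/556955) = -210849/556955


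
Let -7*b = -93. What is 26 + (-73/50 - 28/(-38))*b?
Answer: 109009/6650 ≈ 16.392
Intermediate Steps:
b = 93/7 (b = -1/7*(-93) = 93/7 ≈ 13.286)
26 + (-73/50 - 28/(-38))*b = 26 + (-73/50 - 28/(-38))*(93/7) = 26 + (-73*1/50 - 28*(-1/38))*(93/7) = 26 + (-73/50 + 14/19)*(93/7) = 26 - 687/950*93/7 = 26 - 63891/6650 = 109009/6650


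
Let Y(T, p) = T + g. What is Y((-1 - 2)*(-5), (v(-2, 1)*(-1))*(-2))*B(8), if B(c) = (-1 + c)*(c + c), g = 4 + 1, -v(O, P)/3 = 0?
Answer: 2240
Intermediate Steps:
v(O, P) = 0 (v(O, P) = -3*0 = 0)
g = 5
Y(T, p) = 5 + T (Y(T, p) = T + 5 = 5 + T)
B(c) = 2*c*(-1 + c) (B(c) = (-1 + c)*(2*c) = 2*c*(-1 + c))
Y((-1 - 2)*(-5), (v(-2, 1)*(-1))*(-2))*B(8) = (5 + (-1 - 2)*(-5))*(2*8*(-1 + 8)) = (5 - 3*(-5))*(2*8*7) = (5 + 15)*112 = 20*112 = 2240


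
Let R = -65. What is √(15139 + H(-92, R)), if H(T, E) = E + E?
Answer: √15009 ≈ 122.51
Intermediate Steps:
H(T, E) = 2*E
√(15139 + H(-92, R)) = √(15139 + 2*(-65)) = √(15139 - 130) = √15009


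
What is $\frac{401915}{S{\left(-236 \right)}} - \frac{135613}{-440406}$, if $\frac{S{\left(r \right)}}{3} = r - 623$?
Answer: $- \frac{58885434263}{378308754} \approx -155.65$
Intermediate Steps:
$S{\left(r \right)} = -1869 + 3 r$ ($S{\left(r \right)} = 3 \left(r - 623\right) = 3 \left(-623 + r\right) = -1869 + 3 r$)
$\frac{401915}{S{\left(-236 \right)}} - \frac{135613}{-440406} = \frac{401915}{-1869 + 3 \left(-236\right)} - \frac{135613}{-440406} = \frac{401915}{-1869 - 708} - - \frac{135613}{440406} = \frac{401915}{-2577} + \frac{135613}{440406} = 401915 \left(- \frac{1}{2577}\right) + \frac{135613}{440406} = - \frac{401915}{2577} + \frac{135613}{440406} = - \frac{58885434263}{378308754}$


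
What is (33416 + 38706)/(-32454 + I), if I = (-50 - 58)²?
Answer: -36061/10395 ≈ -3.4691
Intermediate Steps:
I = 11664 (I = (-108)² = 11664)
(33416 + 38706)/(-32454 + I) = (33416 + 38706)/(-32454 + 11664) = 72122/(-20790) = 72122*(-1/20790) = -36061/10395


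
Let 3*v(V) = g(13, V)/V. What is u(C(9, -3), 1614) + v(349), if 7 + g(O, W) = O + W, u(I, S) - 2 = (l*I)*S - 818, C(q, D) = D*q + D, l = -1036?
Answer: 52519932643/1047 ≈ 5.0162e+7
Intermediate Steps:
C(q, D) = D + D*q
u(I, S) = -816 - 1036*I*S (u(I, S) = 2 + ((-1036*I)*S - 818) = 2 + (-1036*I*S - 818) = 2 + (-818 - 1036*I*S) = -816 - 1036*I*S)
g(O, W) = -7 + O + W (g(O, W) = -7 + (O + W) = -7 + O + W)
v(V) = (6 + V)/(3*V) (v(V) = ((-7 + 13 + V)/V)/3 = ((6 + V)/V)/3 = (6 + V)/(3*V))
u(C(9, -3), 1614) + v(349) = (-816 - 1036*(-3*(1 + 9))*1614) + (1/3)*(6 + 349)/349 = (-816 - 1036*(-3*10)*1614) + (1/3)*(1/349)*355 = (-816 - 1036*(-30)*1614) + 355/1047 = (-816 + 50163120) + 355/1047 = 50162304 + 355/1047 = 52519932643/1047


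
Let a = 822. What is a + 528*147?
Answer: 78438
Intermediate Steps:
a + 528*147 = 822 + 528*147 = 822 + 77616 = 78438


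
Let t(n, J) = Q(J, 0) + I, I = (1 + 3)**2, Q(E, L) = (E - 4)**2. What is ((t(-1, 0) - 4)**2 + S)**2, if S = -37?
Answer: 558009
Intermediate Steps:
Q(E, L) = (-4 + E)**2
I = 16 (I = 4**2 = 16)
t(n, J) = 16 + (-4 + J)**2 (t(n, J) = (-4 + J)**2 + 16 = 16 + (-4 + J)**2)
((t(-1, 0) - 4)**2 + S)**2 = (((16 + (-4 + 0)**2) - 4)**2 - 37)**2 = (((16 + (-4)**2) - 4)**2 - 37)**2 = (((16 + 16) - 4)**2 - 37)**2 = ((32 - 4)**2 - 37)**2 = (28**2 - 37)**2 = (784 - 37)**2 = 747**2 = 558009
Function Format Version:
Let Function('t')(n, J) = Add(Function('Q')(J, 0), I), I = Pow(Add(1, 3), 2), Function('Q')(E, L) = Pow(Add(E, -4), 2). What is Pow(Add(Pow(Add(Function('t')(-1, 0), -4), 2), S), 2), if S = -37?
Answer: 558009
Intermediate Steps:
Function('Q')(E, L) = Pow(Add(-4, E), 2)
I = 16 (I = Pow(4, 2) = 16)
Function('t')(n, J) = Add(16, Pow(Add(-4, J), 2)) (Function('t')(n, J) = Add(Pow(Add(-4, J), 2), 16) = Add(16, Pow(Add(-4, J), 2)))
Pow(Add(Pow(Add(Function('t')(-1, 0), -4), 2), S), 2) = Pow(Add(Pow(Add(Add(16, Pow(Add(-4, 0), 2)), -4), 2), -37), 2) = Pow(Add(Pow(Add(Add(16, Pow(-4, 2)), -4), 2), -37), 2) = Pow(Add(Pow(Add(Add(16, 16), -4), 2), -37), 2) = Pow(Add(Pow(Add(32, -4), 2), -37), 2) = Pow(Add(Pow(28, 2), -37), 2) = Pow(Add(784, -37), 2) = Pow(747, 2) = 558009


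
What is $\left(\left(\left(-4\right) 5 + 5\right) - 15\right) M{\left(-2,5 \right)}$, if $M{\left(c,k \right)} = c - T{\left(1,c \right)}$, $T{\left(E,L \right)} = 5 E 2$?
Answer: $360$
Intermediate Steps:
$T{\left(E,L \right)} = 10 E$
$M{\left(c,k \right)} = -10 + c$ ($M{\left(c,k \right)} = c - 10 \cdot 1 = c - 10 = -10 + c$)
$\left(\left(\left(-4\right) 5 + 5\right) - 15\right) M{\left(-2,5 \right)} = \left(\left(\left(-4\right) 5 + 5\right) - 15\right) \left(-10 - 2\right) = \left(\left(-20 + 5\right) - 15\right) \left(-12\right) = \left(-15 - 15\right) \left(-12\right) = \left(-30\right) \left(-12\right) = 360$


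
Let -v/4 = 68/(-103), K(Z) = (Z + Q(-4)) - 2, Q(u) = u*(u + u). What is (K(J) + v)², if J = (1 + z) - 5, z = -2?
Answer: 7529536/10609 ≈ 709.73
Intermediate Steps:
Q(u) = 2*u² (Q(u) = u*(2*u) = 2*u²)
J = -6 (J = (1 - 2) - 5 = -1 - 5 = -6)
K(Z) = 30 + Z (K(Z) = (Z + 2*(-4)²) - 2 = (Z + 2*16) - 2 = (Z + 32) - 2 = (32 + Z) - 2 = 30 + Z)
v = 272/103 (v = -272/(-103) = -272*(-1)/103 = -4*(-68/103) = 272/103 ≈ 2.6408)
(K(J) + v)² = ((30 - 6) + 272/103)² = (24 + 272/103)² = (2744/103)² = 7529536/10609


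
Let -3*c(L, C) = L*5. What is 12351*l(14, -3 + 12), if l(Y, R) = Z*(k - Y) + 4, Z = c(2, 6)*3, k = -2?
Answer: 2025564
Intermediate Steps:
c(L, C) = -5*L/3 (c(L, C) = -L*5/3 = -5*L/3)
Z = -10 (Z = -5/3*2*3 = -10/3*3 = -10)
l(Y, R) = 24 + 10*Y (l(Y, R) = -10*(-2 - Y) + 4 = (20 + 10*Y) + 4 = 24 + 10*Y)
12351*l(14, -3 + 12) = 12351*(24 + 10*14) = 12351*(24 + 140) = 12351*164 = 2025564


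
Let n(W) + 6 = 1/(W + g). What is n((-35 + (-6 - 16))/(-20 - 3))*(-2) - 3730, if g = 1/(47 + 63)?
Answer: -23402434/6293 ≈ -3718.8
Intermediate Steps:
g = 1/110 ≈ 0.0090909
n(W) = -6 + 1/(1/110 + W) (n(W) = -6 + 1/(W + 1/110) = -6 + 1/(1/110 + W))
n((-35 + (-6 - 16))/(-20 - 3))*(-2) - 3730 = (4*(26 - 165*(-35 + (-6 - 16))/(-20 - 3))/(1 + 110*((-35 + (-6 - 16))/(-20 - 3))))*(-2) - 3730 = (4*(26 - 165*(-35 - 22)/(-23))/(1 + 110*((-35 - 22)/(-23))))*(-2) - 3730 = (4*(26 - (-9405)*(-1)/23)/(1 + 110*(-57*(-1/23))))*(-2) - 3730 = (4*(26 - 165*57/23)/(1 + 110*(57/23)))*(-2) - 3730 = (4*(26 - 9405/23)/(1 + 6270/23))*(-2) - 3730 = (4*(-8807/23)/(6293/23))*(-2) - 3730 = (4*(23/6293)*(-8807/23))*(-2) - 3730 = -35228/6293*(-2) - 3730 = 70456/6293 - 3730 = -23402434/6293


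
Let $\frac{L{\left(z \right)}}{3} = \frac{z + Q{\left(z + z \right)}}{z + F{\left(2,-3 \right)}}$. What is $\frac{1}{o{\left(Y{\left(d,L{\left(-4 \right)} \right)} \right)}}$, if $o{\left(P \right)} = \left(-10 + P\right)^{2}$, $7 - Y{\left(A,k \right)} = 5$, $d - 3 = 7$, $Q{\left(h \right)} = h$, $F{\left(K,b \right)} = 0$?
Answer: $\frac{1}{64} \approx 0.015625$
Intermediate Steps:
$L{\left(z \right)} = 9$ ($L{\left(z \right)} = 3 \frac{z + \left(z + z\right)}{z + 0} = 3 \frac{z + 2 z}{z} = 3 \frac{3 z}{z} = 3 \cdot 3 = 9$)
$d = 10$ ($d = 3 + 7 = 10$)
$Y{\left(A,k \right)} = 2$ ($Y{\left(A,k \right)} = 7 - 5 = 2$)
$\frac{1}{o{\left(Y{\left(d,L{\left(-4 \right)} \right)} \right)}} = \frac{1}{\left(-10 + 2\right)^{2}} = \frac{1}{\left(-8\right)^{2}} = \frac{1}{64}$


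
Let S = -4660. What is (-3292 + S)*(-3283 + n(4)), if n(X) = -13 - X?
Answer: 26241600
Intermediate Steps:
(-3292 + S)*(-3283 + n(4)) = (-3292 - 4660)*(-3283 + (-13 - 1*4)) = -7952*(-3283 + (-13 - 4)) = -7952*(-3283 - 17) = -7952*(-3300) = 26241600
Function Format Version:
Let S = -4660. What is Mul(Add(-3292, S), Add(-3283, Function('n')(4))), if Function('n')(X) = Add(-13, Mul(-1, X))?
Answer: 26241600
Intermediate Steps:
Mul(Add(-3292, S), Add(-3283, Function('n')(4))) = Mul(Add(-3292, -4660), Add(-3283, Add(-13, Mul(-1, 4)))) = Mul(-7952, Add(-3283, Add(-13, -4))) = Mul(-7952, Add(-3283, -17)) = Mul(-7952, -3300) = 26241600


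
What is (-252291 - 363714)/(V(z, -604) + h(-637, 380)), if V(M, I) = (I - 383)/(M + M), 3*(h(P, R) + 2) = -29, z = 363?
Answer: 447219630/9457 ≈ 47290.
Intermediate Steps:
h(P, R) = -35/3 (h(P, R) = -2 + (1/3)*(-29) = -2 - 29/3 = -35/3)
V(M, I) = (-383 + I)/(2*M) (V(M, I) = (-383 + I)/((2*M)) = (-383 + I)*(1/(2*M)) = (-383 + I)/(2*M))
(-252291 - 363714)/(V(z, -604) + h(-637, 380)) = (-252291 - 363714)/((1/2)*(-383 - 604)/363 - 35/3) = -616005/((1/2)*(1/363)*(-987) - 35/3) = -616005/(-329/242 - 35/3) = -616005/(-9457/726) = -616005*(-726/9457) = 447219630/9457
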